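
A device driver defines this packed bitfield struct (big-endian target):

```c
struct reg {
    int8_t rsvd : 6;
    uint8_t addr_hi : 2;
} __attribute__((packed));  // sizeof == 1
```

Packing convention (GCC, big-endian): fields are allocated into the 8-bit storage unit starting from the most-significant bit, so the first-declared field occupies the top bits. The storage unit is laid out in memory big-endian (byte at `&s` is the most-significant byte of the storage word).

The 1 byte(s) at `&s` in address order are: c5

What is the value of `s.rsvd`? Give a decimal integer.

-15

[0]=0xc5 (big-endian) → word 0xc5
rsvd [2+:6] = (word>>2) & 0x3f = 49  ←
addr_hi [0+:2] = (word>>0) & 0x3 = 1
rsvd signed 6b, MSB=1: 49 - 64 = -15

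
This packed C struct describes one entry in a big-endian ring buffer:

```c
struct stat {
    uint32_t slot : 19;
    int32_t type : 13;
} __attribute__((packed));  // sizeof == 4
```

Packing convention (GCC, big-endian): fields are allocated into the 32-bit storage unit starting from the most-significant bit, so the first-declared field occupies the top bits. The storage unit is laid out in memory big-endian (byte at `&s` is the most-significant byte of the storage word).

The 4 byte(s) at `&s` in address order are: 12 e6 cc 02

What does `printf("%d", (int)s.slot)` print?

[0]=0x12 [1]=0xe6 [2]=0xcc [3]=0x02 (big-endian) → word 0x12e6cc02
slot:19 @ bit 13 → (0x12e6cc02>>13)&0x7ffff = 0x9736  ←
type:13 @ bit 0 → (0x12e6cc02>>0)&0x1fff = 0xc02

38710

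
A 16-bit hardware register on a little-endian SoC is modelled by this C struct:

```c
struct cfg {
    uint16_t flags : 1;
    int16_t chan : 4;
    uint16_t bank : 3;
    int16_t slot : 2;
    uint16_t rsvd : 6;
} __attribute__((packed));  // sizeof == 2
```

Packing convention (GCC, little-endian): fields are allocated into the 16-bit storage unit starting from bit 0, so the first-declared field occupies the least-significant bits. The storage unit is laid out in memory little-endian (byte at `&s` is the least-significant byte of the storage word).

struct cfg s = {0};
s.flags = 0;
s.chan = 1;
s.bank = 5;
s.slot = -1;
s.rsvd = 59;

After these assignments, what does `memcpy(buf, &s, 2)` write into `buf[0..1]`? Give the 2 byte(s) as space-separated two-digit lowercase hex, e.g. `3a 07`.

a2 ef

[0+:1] flags=0 & 0x1 = 0x0; word=0x0000
[1+:4] chan=1 & 0xf = 0x1; word=0x0002
[5+:3] bank=5 & 0x7 = 0x5; word=0x00a2
[8+:2] slot=-1 & 0x3 = 0x3; word=0x03a2
[10+:6] rsvd=59 & 0x3f = 0x3b; word=0xefa2
word = 0xefa2 → little-endian bytes:
  [0]=0xa2  [1]=0xef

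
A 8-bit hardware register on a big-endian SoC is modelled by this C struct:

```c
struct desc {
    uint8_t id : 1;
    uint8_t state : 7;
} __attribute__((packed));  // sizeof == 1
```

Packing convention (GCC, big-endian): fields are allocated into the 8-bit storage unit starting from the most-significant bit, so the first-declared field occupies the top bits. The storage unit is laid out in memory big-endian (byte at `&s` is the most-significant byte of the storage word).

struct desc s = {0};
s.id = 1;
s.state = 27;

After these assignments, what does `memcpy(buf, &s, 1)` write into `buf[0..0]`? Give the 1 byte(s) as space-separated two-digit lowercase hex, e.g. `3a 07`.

id (1b) val=1 bits=0x1 at bit 7: 0x80
state (7b) val=27 bits=0x1b at bit 0: 0x9b
word = 0x9b → big-endian bytes:
  [0]=0x9b

9b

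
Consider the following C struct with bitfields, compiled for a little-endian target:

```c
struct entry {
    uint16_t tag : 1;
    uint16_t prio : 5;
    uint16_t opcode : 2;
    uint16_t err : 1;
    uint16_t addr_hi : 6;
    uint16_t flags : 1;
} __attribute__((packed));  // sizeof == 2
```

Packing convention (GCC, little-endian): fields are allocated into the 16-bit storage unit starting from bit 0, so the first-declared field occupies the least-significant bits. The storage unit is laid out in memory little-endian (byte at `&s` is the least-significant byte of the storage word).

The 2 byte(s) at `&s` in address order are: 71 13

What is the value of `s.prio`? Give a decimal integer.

[0]=0x71 [1]=0x13 (little-endian) → word 0x1371
tag:1 @ bit 0 → (0x1371>>0)&0x1 = 0x1
prio:5 @ bit 1 → (0x1371>>1)&0x1f = 0x18  ←
opcode:2 @ bit 6 → (0x1371>>6)&0x3 = 0x1
err:1 @ bit 8 → (0x1371>>8)&0x1 = 0x1
addr_hi:6 @ bit 9 → (0x1371>>9)&0x3f = 0x9
flags:1 @ bit 15 → (0x1371>>15)&0x1 = 0x0

24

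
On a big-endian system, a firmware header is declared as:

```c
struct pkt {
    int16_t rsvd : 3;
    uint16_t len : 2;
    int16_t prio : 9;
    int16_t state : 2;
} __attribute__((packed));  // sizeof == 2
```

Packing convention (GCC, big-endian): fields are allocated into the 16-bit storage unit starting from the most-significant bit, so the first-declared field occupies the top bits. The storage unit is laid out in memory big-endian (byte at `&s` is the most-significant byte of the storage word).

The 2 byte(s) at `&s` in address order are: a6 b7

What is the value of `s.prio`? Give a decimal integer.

-83

[0]=0xa6 [1]=0xb7 (big-endian) → word 0xa6b7
rsvd:3 @ bit 13 → (0xa6b7>>13)&0x7 = 0x5
len:2 @ bit 11 → (0xa6b7>>11)&0x3 = 0x0
prio:9 @ bit 2 → (0xa6b7>>2)&0x1ff = 0x1ad  ←
state:2 @ bit 0 → (0xa6b7>>0)&0x3 = 0x3
prio signed 9b, MSB=1: 429 - 512 = -83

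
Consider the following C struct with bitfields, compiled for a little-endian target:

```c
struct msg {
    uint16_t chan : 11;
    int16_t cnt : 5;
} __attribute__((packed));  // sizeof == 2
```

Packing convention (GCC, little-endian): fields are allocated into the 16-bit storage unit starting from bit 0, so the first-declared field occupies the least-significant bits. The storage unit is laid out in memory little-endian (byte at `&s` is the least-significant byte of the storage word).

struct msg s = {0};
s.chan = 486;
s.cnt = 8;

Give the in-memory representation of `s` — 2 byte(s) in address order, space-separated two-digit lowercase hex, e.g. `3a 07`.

e6 41

chan:11 = 486 → 0x1e6 << 0 → word 0x01e6
cnt:5 = 8 → 0x8 << 11 → word 0x41e6
word = 0x41e6 → little-endian bytes:
  [0]=0xe6  [1]=0x41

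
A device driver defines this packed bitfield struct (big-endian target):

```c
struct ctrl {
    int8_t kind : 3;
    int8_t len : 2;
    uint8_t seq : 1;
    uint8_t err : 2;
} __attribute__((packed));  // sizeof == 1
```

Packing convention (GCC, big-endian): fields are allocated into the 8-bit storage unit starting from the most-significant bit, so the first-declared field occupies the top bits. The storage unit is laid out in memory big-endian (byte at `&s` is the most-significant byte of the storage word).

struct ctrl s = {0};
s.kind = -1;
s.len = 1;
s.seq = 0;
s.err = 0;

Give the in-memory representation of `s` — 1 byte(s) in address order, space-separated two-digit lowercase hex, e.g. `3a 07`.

e8

kind:3 = -1 → 0x7 << 5 → word 0xe0
len:2 = 1 → 0x1 << 3 → word 0xe8
seq:1 = 0 → 0x0 << 2 → word 0xe8
err:2 = 0 → 0x0 << 0 → word 0xe8
word = 0xe8 → big-endian bytes:
  [0]=0xe8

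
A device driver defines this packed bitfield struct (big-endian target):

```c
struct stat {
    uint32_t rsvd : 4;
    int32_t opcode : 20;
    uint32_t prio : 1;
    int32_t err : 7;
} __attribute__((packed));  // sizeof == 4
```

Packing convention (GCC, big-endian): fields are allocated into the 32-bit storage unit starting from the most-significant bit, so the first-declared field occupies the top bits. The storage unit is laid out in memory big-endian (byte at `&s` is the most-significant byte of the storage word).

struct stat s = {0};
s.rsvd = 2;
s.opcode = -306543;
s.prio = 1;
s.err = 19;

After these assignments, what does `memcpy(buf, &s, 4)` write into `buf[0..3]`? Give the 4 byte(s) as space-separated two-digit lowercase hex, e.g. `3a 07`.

[28+:4] rsvd=2 & 0xf = 0x2; word=0x20000000
[8+:20] opcode=-306543 & 0xfffff = 0xb5291; word=0x2b529100
[7+:1] prio=1 & 0x1 = 0x1; word=0x2b529180
[0+:7] err=19 & 0x7f = 0x13; word=0x2b529193
word = 0x2b529193 → big-endian bytes:
  [0]=0x2b  [1]=0x52  [2]=0x91  [3]=0x93

2b 52 91 93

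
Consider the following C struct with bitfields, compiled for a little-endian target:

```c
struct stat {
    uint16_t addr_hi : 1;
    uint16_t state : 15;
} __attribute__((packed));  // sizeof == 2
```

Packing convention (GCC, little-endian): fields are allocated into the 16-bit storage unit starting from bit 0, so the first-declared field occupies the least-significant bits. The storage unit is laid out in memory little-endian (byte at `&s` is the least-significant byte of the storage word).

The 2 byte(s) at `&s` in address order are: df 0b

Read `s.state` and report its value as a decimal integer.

1519

[0]=0xdf [1]=0x0b (little-endian) → word 0x0bdf
addr_hi:1 @ bit 0 → (0x0bdf>>0)&0x1 = 0x1
state:15 @ bit 1 → (0x0bdf>>1)&0x7fff = 0x5ef  ←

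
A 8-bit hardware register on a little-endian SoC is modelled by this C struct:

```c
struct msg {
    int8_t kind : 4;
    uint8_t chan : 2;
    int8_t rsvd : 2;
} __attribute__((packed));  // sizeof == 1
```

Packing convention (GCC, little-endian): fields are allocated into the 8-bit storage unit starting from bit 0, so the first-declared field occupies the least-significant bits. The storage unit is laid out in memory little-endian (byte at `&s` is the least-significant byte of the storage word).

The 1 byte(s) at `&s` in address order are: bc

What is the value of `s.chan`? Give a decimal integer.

[0]=0xbc (little-endian) → word 0xbc
kind:4 @ bit 0 → (0xbc>>0)&0xf = 0xc
chan:2 @ bit 4 → (0xbc>>4)&0x3 = 0x3  ←
rsvd:2 @ bit 6 → (0xbc>>6)&0x3 = 0x2

3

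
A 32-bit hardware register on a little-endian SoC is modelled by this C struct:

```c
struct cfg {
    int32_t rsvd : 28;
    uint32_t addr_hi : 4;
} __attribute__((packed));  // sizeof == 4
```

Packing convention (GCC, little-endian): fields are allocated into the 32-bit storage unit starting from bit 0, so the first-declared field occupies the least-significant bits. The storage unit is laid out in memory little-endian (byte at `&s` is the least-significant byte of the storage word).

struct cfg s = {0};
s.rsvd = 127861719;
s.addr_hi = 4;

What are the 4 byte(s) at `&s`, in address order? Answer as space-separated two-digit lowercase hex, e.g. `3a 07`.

d7 03 9f 47

rsvd (28b) val=127861719 bits=0x79f03d7 at bit 0: 0x079f03d7
addr_hi (4b) val=4 bits=0x4 at bit 28: 0x479f03d7
word = 0x479f03d7 → little-endian bytes:
  [0]=0xd7  [1]=0x03  [2]=0x9f  [3]=0x47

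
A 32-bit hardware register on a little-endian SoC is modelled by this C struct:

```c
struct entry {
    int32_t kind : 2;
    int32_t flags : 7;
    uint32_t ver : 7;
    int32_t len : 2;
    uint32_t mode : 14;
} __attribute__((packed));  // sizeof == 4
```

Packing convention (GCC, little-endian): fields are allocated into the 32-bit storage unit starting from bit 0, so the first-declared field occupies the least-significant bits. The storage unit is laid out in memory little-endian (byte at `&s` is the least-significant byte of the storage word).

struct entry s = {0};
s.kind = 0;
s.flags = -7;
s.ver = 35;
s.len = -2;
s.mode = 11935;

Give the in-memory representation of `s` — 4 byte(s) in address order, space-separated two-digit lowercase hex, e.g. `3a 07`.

kind (2b) val=0 bits=0x0 at bit 0: 0x00000000
flags (7b) val=-7 bits=0x79 at bit 2: 0x000001e4
ver (7b) val=35 bits=0x23 at bit 9: 0x000047e4
len (2b) val=-2 bits=0x2 at bit 16: 0x000247e4
mode (14b) val=11935 bits=0x2e9f at bit 18: 0xba7e47e4
word = 0xba7e47e4 → little-endian bytes:
  [0]=0xe4  [1]=0x47  [2]=0x7e  [3]=0xba

e4 47 7e ba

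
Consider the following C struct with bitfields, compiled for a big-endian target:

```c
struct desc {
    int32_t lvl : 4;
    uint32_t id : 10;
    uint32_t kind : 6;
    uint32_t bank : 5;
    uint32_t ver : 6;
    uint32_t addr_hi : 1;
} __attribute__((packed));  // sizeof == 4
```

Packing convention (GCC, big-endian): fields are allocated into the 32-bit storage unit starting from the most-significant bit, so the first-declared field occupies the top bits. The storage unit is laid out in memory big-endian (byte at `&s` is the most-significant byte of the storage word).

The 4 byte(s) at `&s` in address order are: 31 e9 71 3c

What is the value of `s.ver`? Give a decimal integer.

30

[0]=0x31 [1]=0xe9 [2]=0x71 [3]=0x3c (big-endian) → word 0x31e9713c
lvl [28+:4] = (word>>28) & 0xf = 3
id [18+:10] = (word>>18) & 0x3ff = 122
kind [12+:6] = (word>>12) & 0x3f = 23
bank [7+:5] = (word>>7) & 0x1f = 2
ver [1+:6] = (word>>1) & 0x3f = 30  ←
addr_hi [0+:1] = (word>>0) & 0x1 = 0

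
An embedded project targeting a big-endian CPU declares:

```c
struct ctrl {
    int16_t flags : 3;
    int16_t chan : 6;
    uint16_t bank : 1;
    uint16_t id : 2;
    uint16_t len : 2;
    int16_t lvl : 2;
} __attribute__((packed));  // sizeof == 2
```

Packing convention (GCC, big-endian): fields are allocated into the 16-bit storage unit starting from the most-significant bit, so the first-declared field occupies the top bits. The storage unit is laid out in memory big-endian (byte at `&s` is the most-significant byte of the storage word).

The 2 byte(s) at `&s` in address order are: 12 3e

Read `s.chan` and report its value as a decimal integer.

-28

[0]=0x12 [1]=0x3e (big-endian) → word 0x123e
flags:3 @ bit 13 → (0x123e>>13)&0x7 = 0x0
chan:6 @ bit 7 → (0x123e>>7)&0x3f = 0x24  ←
bank:1 @ bit 6 → (0x123e>>6)&0x1 = 0x0
id:2 @ bit 4 → (0x123e>>4)&0x3 = 0x3
len:2 @ bit 2 → (0x123e>>2)&0x3 = 0x3
lvl:2 @ bit 0 → (0x123e>>0)&0x3 = 0x2
chan signed 6b, MSB=1: 36 - 64 = -28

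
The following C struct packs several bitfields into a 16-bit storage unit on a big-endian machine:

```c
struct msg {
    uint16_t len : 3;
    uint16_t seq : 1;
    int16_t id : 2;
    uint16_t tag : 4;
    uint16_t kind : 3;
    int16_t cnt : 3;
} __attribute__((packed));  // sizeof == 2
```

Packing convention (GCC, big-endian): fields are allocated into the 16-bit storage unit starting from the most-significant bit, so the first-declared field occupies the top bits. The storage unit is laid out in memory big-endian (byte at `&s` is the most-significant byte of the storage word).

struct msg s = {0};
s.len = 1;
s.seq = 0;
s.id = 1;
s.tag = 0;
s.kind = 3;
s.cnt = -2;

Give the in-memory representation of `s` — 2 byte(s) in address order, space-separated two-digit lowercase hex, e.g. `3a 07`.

[13+:3] len=1 & 0x7 = 0x1; word=0x2000
[12+:1] seq=0 & 0x1 = 0x0; word=0x2000
[10+:2] id=1 & 0x3 = 0x1; word=0x2400
[6+:4] tag=0 & 0xf = 0x0; word=0x2400
[3+:3] kind=3 & 0x7 = 0x3; word=0x2418
[0+:3] cnt=-2 & 0x7 = 0x6; word=0x241e
word = 0x241e → big-endian bytes:
  [0]=0x24  [1]=0x1e

24 1e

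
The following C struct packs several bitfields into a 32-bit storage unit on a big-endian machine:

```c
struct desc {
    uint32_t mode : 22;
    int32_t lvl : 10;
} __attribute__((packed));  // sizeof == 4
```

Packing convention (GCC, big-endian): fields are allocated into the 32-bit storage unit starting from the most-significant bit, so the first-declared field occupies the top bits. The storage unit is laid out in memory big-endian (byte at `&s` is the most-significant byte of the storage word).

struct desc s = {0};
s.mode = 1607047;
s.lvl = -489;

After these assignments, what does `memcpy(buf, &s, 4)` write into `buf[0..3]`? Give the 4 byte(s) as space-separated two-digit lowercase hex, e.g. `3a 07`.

[10+:22] mode=1607047 & 0x3fffff = 0x188587; word=0x62161c00
[0+:10] lvl=-489 & 0x3ff = 0x217; word=0x62161e17
word = 0x62161e17 → big-endian bytes:
  [0]=0x62  [1]=0x16  [2]=0x1e  [3]=0x17

62 16 1e 17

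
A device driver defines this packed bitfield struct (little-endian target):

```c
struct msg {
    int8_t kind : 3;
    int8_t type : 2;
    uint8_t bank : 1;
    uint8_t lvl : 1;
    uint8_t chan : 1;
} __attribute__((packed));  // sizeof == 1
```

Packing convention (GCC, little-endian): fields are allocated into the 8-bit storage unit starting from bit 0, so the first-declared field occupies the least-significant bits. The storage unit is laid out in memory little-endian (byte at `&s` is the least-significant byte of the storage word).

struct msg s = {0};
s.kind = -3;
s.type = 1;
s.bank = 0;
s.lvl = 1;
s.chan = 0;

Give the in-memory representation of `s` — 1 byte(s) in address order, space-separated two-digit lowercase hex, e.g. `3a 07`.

kind (3b) val=-3 bits=0x5 at bit 0: 0x05
type (2b) val=1 bits=0x1 at bit 3: 0x0d
bank (1b) val=0 bits=0x0 at bit 5: 0x0d
lvl (1b) val=1 bits=0x1 at bit 6: 0x4d
chan (1b) val=0 bits=0x0 at bit 7: 0x4d
word = 0x4d → little-endian bytes:
  [0]=0x4d

4d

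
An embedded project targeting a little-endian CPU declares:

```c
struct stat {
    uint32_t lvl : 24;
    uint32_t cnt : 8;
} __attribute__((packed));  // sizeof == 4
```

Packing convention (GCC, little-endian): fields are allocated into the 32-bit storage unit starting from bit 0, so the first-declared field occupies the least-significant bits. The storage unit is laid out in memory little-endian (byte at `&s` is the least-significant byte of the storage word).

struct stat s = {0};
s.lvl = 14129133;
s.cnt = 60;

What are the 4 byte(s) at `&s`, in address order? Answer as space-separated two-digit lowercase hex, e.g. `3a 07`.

lvl (24b) val=14129133 bits=0xd797ed at bit 0: 0x00d797ed
cnt (8b) val=60 bits=0x3c at bit 24: 0x3cd797ed
word = 0x3cd797ed → little-endian bytes:
  [0]=0xed  [1]=0x97  [2]=0xd7  [3]=0x3c

ed 97 d7 3c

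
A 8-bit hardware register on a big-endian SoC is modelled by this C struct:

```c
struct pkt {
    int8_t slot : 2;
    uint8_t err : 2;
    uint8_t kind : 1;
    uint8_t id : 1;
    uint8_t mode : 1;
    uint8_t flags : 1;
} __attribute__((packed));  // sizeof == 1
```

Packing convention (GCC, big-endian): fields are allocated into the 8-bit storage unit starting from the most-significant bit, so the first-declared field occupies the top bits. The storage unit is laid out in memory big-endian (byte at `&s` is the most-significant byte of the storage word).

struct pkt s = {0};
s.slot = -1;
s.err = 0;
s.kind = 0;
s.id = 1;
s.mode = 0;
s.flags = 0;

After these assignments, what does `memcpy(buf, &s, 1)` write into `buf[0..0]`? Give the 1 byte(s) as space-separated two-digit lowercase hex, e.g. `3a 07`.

slot:2 = -1 → 0x3 << 6 → word 0xc0
err:2 = 0 → 0x0 << 4 → word 0xc0
kind:1 = 0 → 0x0 << 3 → word 0xc0
id:1 = 1 → 0x1 << 2 → word 0xc4
mode:1 = 0 → 0x0 << 1 → word 0xc4
flags:1 = 0 → 0x0 << 0 → word 0xc4
word = 0xc4 → big-endian bytes:
  [0]=0xc4

c4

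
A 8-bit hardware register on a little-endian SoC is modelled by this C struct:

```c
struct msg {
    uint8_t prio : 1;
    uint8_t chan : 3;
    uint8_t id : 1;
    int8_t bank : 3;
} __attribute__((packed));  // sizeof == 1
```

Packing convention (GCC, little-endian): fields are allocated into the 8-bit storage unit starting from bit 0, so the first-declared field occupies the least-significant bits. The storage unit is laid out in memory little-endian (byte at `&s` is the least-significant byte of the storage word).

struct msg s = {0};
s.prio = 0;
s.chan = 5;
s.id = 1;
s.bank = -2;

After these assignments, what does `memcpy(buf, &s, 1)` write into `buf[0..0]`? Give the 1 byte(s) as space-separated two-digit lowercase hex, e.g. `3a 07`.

prio:1 = 0 → 0x0 << 0 → word 0x00
chan:3 = 5 → 0x5 << 1 → word 0x0a
id:1 = 1 → 0x1 << 4 → word 0x1a
bank:3 = -2 → 0x6 << 5 → word 0xda
word = 0xda → little-endian bytes:
  [0]=0xda

da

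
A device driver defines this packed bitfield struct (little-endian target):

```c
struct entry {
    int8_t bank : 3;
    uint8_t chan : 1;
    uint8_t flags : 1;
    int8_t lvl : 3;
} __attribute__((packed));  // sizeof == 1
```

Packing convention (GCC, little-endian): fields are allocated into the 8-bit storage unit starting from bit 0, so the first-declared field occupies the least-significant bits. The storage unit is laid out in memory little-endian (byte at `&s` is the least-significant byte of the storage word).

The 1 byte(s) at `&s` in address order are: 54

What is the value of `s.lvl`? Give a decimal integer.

[0]=0x54 (little-endian) → word 0x54
bank:3 @ bit 0 → (0x54>>0)&0x7 = 0x4
chan:1 @ bit 3 → (0x54>>3)&0x1 = 0x0
flags:1 @ bit 4 → (0x54>>4)&0x1 = 0x1
lvl:3 @ bit 5 → (0x54>>5)&0x7 = 0x2  ←
lvl signed 3b, MSB=0: value = 2

2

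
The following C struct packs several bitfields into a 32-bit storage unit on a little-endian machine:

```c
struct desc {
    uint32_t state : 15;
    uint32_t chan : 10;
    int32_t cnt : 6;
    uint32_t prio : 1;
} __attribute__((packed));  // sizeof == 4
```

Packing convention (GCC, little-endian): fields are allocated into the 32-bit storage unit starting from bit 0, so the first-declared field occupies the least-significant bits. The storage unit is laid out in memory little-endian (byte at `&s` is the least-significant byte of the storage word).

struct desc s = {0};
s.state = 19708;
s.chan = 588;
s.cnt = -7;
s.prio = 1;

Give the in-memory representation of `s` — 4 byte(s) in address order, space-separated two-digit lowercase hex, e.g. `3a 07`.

fc 4c 26 f3

state:15 = 19708 → 0x4cfc << 0 → word 0x00004cfc
chan:10 = 588 → 0x24c << 15 → word 0x01264cfc
cnt:6 = -7 → 0x39 << 25 → word 0x73264cfc
prio:1 = 1 → 0x1 << 31 → word 0xf3264cfc
word = 0xf3264cfc → little-endian bytes:
  [0]=0xfc  [1]=0x4c  [2]=0x26  [3]=0xf3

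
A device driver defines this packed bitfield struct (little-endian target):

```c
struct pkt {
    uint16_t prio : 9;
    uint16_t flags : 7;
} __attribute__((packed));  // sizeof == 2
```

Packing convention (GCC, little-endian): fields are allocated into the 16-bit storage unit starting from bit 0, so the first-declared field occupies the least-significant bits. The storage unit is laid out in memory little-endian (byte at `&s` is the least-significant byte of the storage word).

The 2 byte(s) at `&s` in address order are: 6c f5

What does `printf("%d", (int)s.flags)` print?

[0]=0x6c [1]=0xf5 (little-endian) → word 0xf56c
prio:9 @ bit 0 → (0xf56c>>0)&0x1ff = 0x16c
flags:7 @ bit 9 → (0xf56c>>9)&0x7f = 0x7a  ←

122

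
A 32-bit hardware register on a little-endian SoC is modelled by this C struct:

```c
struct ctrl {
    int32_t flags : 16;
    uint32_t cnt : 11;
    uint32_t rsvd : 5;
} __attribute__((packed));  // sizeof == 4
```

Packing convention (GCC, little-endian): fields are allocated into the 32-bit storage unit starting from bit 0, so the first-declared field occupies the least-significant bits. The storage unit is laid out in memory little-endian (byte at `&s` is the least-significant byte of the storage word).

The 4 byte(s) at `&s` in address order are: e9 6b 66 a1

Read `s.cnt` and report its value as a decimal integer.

358

[0]=0xe9 [1]=0x6b [2]=0x66 [3]=0xa1 (little-endian) → word 0xa1666be9
flags [0+:16] = (word>>0) & 0xffff = 27625
cnt [16+:11] = (word>>16) & 0x7ff = 358  ←
rsvd [27+:5] = (word>>27) & 0x1f = 20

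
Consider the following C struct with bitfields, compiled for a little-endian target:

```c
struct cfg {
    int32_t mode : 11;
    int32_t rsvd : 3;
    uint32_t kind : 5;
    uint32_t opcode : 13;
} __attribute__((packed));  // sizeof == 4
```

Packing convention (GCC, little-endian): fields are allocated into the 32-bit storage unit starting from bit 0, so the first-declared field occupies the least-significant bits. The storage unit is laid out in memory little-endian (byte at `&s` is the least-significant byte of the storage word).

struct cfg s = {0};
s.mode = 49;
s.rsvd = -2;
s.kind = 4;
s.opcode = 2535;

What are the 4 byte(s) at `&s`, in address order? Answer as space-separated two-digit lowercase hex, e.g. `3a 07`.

31 30 39 4f

[0+:11] mode=49 & 0x7ff = 0x31; word=0x00000031
[11+:3] rsvd=-2 & 0x7 = 0x6; word=0x00003031
[14+:5] kind=4 & 0x1f = 0x4; word=0x00013031
[19+:13] opcode=2535 & 0x1fff = 0x9e7; word=0x4f393031
word = 0x4f393031 → little-endian bytes:
  [0]=0x31  [1]=0x30  [2]=0x39  [3]=0x4f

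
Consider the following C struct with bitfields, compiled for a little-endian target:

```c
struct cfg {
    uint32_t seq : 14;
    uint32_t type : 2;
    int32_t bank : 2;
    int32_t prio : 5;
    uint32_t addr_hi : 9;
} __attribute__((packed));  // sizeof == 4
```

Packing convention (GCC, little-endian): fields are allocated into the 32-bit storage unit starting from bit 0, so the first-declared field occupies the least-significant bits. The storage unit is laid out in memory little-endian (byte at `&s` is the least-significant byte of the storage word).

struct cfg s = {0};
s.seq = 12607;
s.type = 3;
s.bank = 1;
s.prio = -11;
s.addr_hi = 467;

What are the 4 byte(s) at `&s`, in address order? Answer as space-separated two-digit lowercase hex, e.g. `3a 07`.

3f f1 d5 e9

seq (14b) val=12607 bits=0x313f at bit 0: 0x0000313f
type (2b) val=3 bits=0x3 at bit 14: 0x0000f13f
bank (2b) val=1 bits=0x1 at bit 16: 0x0001f13f
prio (5b) val=-11 bits=0x15 at bit 18: 0x0055f13f
addr_hi (9b) val=467 bits=0x1d3 at bit 23: 0xe9d5f13f
word = 0xe9d5f13f → little-endian bytes:
  [0]=0x3f  [1]=0xf1  [2]=0xd5  [3]=0xe9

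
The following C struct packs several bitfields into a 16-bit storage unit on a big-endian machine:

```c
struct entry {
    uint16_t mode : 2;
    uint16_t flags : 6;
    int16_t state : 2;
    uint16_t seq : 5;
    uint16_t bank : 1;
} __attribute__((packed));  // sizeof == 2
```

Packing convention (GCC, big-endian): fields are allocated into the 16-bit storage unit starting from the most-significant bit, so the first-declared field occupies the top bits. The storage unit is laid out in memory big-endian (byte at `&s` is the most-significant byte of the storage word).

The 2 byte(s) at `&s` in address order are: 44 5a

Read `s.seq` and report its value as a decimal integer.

[0]=0x44 [1]=0x5a (big-endian) → word 0x445a
mode [14+:2] = (word>>14) & 0x3 = 1
flags [8+:6] = (word>>8) & 0x3f = 4
state [6+:2] = (word>>6) & 0x3 = 1
seq [1+:5] = (word>>1) & 0x1f = 13  ←
bank [0+:1] = (word>>0) & 0x1 = 0

13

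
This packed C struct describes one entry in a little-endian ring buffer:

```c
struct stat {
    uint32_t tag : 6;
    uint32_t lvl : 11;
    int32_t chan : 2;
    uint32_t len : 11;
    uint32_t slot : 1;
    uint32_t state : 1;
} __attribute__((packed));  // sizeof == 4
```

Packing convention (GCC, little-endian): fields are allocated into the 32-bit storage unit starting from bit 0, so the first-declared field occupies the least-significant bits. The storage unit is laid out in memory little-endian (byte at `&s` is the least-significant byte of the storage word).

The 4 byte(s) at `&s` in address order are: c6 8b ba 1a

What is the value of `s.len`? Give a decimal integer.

855

[0]=0xc6 [1]=0x8b [2]=0xba [3]=0x1a (little-endian) → word 0x1aba8bc6
tag:6 @ bit 0 → (0x1aba8bc6>>0)&0x3f = 0x6
lvl:11 @ bit 6 → (0x1aba8bc6>>6)&0x7ff = 0x22f
chan:2 @ bit 17 → (0x1aba8bc6>>17)&0x3 = 0x1
len:11 @ bit 19 → (0x1aba8bc6>>19)&0x7ff = 0x357  ←
slot:1 @ bit 30 → (0x1aba8bc6>>30)&0x1 = 0x0
state:1 @ bit 31 → (0x1aba8bc6>>31)&0x1 = 0x0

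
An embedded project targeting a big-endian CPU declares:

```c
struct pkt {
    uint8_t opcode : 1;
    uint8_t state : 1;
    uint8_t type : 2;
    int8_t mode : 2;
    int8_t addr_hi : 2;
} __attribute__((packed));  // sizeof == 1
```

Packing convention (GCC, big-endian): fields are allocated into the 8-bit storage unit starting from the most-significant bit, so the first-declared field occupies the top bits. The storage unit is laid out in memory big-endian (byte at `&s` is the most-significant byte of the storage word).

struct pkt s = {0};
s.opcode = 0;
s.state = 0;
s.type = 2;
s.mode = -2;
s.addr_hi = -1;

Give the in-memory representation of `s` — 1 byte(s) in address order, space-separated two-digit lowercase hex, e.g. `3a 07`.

opcode:1 = 0 → 0x0 << 7 → word 0x00
state:1 = 0 → 0x0 << 6 → word 0x00
type:2 = 2 → 0x2 << 4 → word 0x20
mode:2 = -2 → 0x2 << 2 → word 0x28
addr_hi:2 = -1 → 0x3 << 0 → word 0x2b
word = 0x2b → big-endian bytes:
  [0]=0x2b

2b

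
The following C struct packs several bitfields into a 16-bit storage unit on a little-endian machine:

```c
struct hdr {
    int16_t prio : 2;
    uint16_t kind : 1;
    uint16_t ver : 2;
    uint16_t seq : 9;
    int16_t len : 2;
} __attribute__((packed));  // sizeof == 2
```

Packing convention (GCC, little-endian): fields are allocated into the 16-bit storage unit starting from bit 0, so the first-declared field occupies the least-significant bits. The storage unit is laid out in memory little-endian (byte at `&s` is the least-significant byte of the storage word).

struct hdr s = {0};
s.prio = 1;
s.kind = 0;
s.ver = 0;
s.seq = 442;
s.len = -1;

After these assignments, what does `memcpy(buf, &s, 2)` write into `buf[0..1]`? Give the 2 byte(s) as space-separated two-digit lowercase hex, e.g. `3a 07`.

[0+:2] prio=1 & 0x3 = 0x1; word=0x0001
[2+:1] kind=0 & 0x1 = 0x0; word=0x0001
[3+:2] ver=0 & 0x3 = 0x0; word=0x0001
[5+:9] seq=442 & 0x1ff = 0x1ba; word=0x3741
[14+:2] len=-1 & 0x3 = 0x3; word=0xf741
word = 0xf741 → little-endian bytes:
  [0]=0x41  [1]=0xf7

41 f7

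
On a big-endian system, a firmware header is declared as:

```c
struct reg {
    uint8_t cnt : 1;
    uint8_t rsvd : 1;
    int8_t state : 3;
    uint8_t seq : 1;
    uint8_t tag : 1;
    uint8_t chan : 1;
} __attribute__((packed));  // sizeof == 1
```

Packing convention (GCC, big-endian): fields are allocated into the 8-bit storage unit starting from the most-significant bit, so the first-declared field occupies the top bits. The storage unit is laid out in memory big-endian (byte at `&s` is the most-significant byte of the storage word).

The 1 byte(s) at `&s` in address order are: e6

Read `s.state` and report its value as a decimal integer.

[0]=0xe6 (big-endian) → word 0xe6
cnt:1 @ bit 7 → (0xe6>>7)&0x1 = 0x1
rsvd:1 @ bit 6 → (0xe6>>6)&0x1 = 0x1
state:3 @ bit 3 → (0xe6>>3)&0x7 = 0x4  ←
seq:1 @ bit 2 → (0xe6>>2)&0x1 = 0x1
tag:1 @ bit 1 → (0xe6>>1)&0x1 = 0x1
chan:1 @ bit 0 → (0xe6>>0)&0x1 = 0x0
state signed 3b, MSB=1: 4 - 8 = -4

-4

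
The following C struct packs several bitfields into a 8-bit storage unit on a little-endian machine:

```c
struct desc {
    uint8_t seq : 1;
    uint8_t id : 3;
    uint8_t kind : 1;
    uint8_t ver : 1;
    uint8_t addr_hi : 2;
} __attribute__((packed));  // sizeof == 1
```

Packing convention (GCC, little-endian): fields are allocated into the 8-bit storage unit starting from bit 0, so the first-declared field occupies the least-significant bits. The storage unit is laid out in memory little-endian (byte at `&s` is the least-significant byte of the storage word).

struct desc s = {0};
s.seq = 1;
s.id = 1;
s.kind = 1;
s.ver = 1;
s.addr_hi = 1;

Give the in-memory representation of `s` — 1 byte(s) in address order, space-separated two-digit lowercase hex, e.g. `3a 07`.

seq:1 = 1 → 0x1 << 0 → word 0x01
id:3 = 1 → 0x1 << 1 → word 0x03
kind:1 = 1 → 0x1 << 4 → word 0x13
ver:1 = 1 → 0x1 << 5 → word 0x33
addr_hi:2 = 1 → 0x1 << 6 → word 0x73
word = 0x73 → little-endian bytes:
  [0]=0x73

73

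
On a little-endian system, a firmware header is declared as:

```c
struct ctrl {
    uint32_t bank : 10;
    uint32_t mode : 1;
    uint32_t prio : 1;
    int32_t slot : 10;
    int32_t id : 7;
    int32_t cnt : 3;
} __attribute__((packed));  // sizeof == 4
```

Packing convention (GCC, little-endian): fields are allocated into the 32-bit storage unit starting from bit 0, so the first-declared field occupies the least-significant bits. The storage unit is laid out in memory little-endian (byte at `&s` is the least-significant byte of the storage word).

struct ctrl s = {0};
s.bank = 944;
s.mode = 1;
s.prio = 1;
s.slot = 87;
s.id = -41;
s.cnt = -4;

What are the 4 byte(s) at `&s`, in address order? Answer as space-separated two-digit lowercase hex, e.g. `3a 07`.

b0 7f c5 95

bank (10b) val=944 bits=0x3b0 at bit 0: 0x000003b0
mode (1b) val=1 bits=0x1 at bit 10: 0x000007b0
prio (1b) val=1 bits=0x1 at bit 11: 0x00000fb0
slot (10b) val=87 bits=0x57 at bit 12: 0x00057fb0
id (7b) val=-41 bits=0x57 at bit 22: 0x15c57fb0
cnt (3b) val=-4 bits=0x4 at bit 29: 0x95c57fb0
word = 0x95c57fb0 → little-endian bytes:
  [0]=0xb0  [1]=0x7f  [2]=0xc5  [3]=0x95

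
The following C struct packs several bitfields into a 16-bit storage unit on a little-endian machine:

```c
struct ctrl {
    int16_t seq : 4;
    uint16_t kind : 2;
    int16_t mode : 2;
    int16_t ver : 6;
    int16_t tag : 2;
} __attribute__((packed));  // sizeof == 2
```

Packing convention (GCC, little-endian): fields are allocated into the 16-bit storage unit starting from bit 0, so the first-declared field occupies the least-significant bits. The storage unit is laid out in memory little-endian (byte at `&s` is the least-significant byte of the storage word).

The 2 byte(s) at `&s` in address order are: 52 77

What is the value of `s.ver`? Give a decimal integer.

[0]=0x52 [1]=0x77 (little-endian) → word 0x7752
seq:4 @ bit 0 → (0x7752>>0)&0xf = 0x2
kind:2 @ bit 4 → (0x7752>>4)&0x3 = 0x1
mode:2 @ bit 6 → (0x7752>>6)&0x3 = 0x1
ver:6 @ bit 8 → (0x7752>>8)&0x3f = 0x37  ←
tag:2 @ bit 14 → (0x7752>>14)&0x3 = 0x1
ver signed 6b, MSB=1: 55 - 64 = -9

-9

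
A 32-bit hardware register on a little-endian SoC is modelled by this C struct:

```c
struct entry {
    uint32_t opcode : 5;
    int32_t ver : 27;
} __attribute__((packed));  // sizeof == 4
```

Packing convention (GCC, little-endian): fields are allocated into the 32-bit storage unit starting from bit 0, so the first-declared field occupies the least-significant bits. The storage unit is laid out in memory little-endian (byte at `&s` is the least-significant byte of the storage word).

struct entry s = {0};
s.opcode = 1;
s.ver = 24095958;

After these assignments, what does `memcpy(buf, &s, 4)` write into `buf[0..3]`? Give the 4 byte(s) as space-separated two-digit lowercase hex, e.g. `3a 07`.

[0+:5] opcode=1 & 0x1f = 0x1; word=0x00000001
[5+:27] ver=24095958 & 0x7ffffff = 0x16facd6; word=0x2df59ac1
word = 0x2df59ac1 → little-endian bytes:
  [0]=0xc1  [1]=0x9a  [2]=0xf5  [3]=0x2d

c1 9a f5 2d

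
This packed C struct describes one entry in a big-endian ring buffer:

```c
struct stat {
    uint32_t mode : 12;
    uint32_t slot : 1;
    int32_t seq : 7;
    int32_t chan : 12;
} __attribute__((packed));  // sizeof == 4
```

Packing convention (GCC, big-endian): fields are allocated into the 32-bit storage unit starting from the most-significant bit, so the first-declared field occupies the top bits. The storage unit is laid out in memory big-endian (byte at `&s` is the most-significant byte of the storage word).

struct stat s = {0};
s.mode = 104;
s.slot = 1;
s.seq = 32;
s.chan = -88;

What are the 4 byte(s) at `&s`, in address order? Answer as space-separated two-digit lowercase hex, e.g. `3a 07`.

06 8a 0f a8

mode (12b) val=104 bits=0x68 at bit 20: 0x06800000
slot (1b) val=1 bits=0x1 at bit 19: 0x06880000
seq (7b) val=32 bits=0x20 at bit 12: 0x068a0000
chan (12b) val=-88 bits=0xfa8 at bit 0: 0x068a0fa8
word = 0x068a0fa8 → big-endian bytes:
  [0]=0x06  [1]=0x8a  [2]=0x0f  [3]=0xa8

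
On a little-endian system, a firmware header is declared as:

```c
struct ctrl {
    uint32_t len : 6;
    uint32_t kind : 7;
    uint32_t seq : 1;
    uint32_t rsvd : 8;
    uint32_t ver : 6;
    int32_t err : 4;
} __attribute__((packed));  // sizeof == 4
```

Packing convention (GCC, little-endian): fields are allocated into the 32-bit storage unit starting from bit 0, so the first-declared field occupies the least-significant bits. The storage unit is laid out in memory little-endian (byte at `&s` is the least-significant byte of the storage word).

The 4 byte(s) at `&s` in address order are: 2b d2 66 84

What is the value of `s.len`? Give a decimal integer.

[0]=0x2b [1]=0xd2 [2]=0x66 [3]=0x84 (little-endian) → word 0x8466d22b
len [0+:6] = (word>>0) & 0x3f = 43  ←
kind [6+:7] = (word>>6) & 0x7f = 72
seq [13+:1] = (word>>13) & 0x1 = 0
rsvd [14+:8] = (word>>14) & 0xff = 155
ver [22+:6] = (word>>22) & 0x3f = 17
err [28+:4] = (word>>28) & 0xf = 8

43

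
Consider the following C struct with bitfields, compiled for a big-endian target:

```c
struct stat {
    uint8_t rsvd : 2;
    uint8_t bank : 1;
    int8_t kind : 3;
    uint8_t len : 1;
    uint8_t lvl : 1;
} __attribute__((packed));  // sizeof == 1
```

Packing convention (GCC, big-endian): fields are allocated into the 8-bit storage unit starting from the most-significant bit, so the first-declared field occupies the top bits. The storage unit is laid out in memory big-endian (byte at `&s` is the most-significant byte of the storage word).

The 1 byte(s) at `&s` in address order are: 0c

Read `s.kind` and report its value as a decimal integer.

3

[0]=0x0c (big-endian) → word 0x0c
rsvd:2 @ bit 6 → (0x0c>>6)&0x3 = 0x0
bank:1 @ bit 5 → (0x0c>>5)&0x1 = 0x0
kind:3 @ bit 2 → (0x0c>>2)&0x7 = 0x3  ←
len:1 @ bit 1 → (0x0c>>1)&0x1 = 0x0
lvl:1 @ bit 0 → (0x0c>>0)&0x1 = 0x0
kind signed 3b, MSB=0: value = 3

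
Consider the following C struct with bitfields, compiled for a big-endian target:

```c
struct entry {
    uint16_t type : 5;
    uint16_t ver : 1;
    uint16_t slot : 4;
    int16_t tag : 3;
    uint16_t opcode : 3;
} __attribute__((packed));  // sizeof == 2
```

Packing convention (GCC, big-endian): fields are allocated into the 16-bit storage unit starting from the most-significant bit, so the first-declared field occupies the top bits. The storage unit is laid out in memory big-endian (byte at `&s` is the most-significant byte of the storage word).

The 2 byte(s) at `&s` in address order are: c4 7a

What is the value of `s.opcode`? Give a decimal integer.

[0]=0xc4 [1]=0x7a (big-endian) → word 0xc47a
type:5 @ bit 11 → (0xc47a>>11)&0x1f = 0x18
ver:1 @ bit 10 → (0xc47a>>10)&0x1 = 0x1
slot:4 @ bit 6 → (0xc47a>>6)&0xf = 0x1
tag:3 @ bit 3 → (0xc47a>>3)&0x7 = 0x7
opcode:3 @ bit 0 → (0xc47a>>0)&0x7 = 0x2  ←

2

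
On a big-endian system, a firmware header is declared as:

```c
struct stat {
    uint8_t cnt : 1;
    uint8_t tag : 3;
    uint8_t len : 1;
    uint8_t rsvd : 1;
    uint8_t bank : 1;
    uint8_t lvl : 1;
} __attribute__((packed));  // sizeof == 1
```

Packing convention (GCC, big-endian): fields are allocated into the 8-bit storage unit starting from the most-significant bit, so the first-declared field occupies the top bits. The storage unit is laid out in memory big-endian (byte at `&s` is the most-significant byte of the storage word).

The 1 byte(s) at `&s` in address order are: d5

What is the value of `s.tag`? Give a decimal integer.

[0]=0xd5 (big-endian) → word 0xd5
cnt [7+:1] = (word>>7) & 0x1 = 1
tag [4+:3] = (word>>4) & 0x7 = 5  ←
len [3+:1] = (word>>3) & 0x1 = 0
rsvd [2+:1] = (word>>2) & 0x1 = 1
bank [1+:1] = (word>>1) & 0x1 = 0
lvl [0+:1] = (word>>0) & 0x1 = 1

5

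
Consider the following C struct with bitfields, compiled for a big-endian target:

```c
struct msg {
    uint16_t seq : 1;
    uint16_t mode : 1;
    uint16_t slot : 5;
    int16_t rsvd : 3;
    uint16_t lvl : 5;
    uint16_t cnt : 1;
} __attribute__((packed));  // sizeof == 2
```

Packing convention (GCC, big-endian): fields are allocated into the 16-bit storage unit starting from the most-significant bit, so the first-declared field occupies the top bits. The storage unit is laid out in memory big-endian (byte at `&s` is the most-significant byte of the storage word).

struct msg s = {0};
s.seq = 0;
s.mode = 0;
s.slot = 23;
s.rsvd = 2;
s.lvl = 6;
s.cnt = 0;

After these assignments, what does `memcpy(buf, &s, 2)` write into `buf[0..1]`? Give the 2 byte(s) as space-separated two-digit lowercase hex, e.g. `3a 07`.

2e 8c

[15+:1] seq=0 & 0x1 = 0x0; word=0x0000
[14+:1] mode=0 & 0x1 = 0x0; word=0x0000
[9+:5] slot=23 & 0x1f = 0x17; word=0x2e00
[6+:3] rsvd=2 & 0x7 = 0x2; word=0x2e80
[1+:5] lvl=6 & 0x1f = 0x6; word=0x2e8c
[0+:1] cnt=0 & 0x1 = 0x0; word=0x2e8c
word = 0x2e8c → big-endian bytes:
  [0]=0x2e  [1]=0x8c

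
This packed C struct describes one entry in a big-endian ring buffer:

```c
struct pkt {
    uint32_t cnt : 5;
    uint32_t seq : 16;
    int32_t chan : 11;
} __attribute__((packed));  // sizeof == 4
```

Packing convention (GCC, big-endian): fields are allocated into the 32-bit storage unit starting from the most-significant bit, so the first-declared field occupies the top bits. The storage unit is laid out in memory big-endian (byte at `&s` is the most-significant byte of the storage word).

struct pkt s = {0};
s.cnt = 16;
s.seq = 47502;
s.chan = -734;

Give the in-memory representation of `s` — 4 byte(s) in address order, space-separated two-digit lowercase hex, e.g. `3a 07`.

85 cc 75 22

cnt:5 = 16 → 0x10 << 27 → word 0x80000000
seq:16 = 47502 → 0xb98e << 11 → word 0x85cc7000
chan:11 = -734 → 0x522 << 0 → word 0x85cc7522
word = 0x85cc7522 → big-endian bytes:
  [0]=0x85  [1]=0xcc  [2]=0x75  [3]=0x22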